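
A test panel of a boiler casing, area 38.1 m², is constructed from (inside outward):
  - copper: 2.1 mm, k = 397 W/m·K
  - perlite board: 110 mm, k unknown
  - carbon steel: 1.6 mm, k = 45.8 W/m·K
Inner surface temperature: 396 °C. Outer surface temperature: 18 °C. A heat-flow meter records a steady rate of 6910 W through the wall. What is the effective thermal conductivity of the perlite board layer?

Model the wall as resistances in series:
R_copper = L/(kA) = 0.0021/(397×38.1) = 1.388×10^-7 K/W
R_carbon steel = L/(kA) = 0.0016/(45.8×38.1) = 9.169×10^-7 K/W
Sum of known resistances R_other = 1.056×10^-6 K/W
Total R = ΔT/Q = 378/6910 = 0.0547 K/W
R_perlite board = R_total − R_other = 0.0547 K/W
k = L/(R·A) = 0.11/(0.0547×38.1)

k ≈ 0.0528 W/(m·K)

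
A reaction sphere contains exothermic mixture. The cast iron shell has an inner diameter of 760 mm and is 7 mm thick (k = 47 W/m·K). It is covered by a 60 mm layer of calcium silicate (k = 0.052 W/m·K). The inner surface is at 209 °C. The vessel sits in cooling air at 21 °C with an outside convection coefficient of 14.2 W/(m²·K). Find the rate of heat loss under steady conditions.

Q ≈ 336 W

For a spherical shell R = (1/r₁ − 1/r₂)/(4πk); film R = 1/(h·4πr²). In series:
R_cast iron shell = (1/0.38 − 1/0.387)/(4π×47) = 8.059×10^-5 K/W
R_calcium silicate = (1/0.387 − 1/0.447)/(4π×0.052) = 0.5308 K/W
R_outer film = 1/(h·4πr_o²) = 1/(14.2×4π×0.447²) = 0.02805 K/W
R_total = 0.5589 K/W
Q = ΔT/R_total = 188/0.5589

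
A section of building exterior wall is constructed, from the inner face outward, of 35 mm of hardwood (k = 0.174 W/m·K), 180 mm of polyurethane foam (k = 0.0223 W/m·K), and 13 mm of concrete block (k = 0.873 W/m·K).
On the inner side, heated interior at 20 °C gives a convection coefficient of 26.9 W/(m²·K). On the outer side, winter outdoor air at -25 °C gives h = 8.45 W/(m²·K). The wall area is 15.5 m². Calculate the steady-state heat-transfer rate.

Q ≈ 82.6 W

Thermal resistances in series:
R_inner film = 1/(h_i·A) = 1/(26.9×15.5) = 0.002398 K/W
R_hardwood = L/(kA) = 0.035/(0.174×15.5) = 0.01298 K/W
R_polyurethane foam = L/(kA) = 0.18/(0.0223×15.5) = 0.5208 K/W
R_concrete block = L/(kA) = 0.013/(0.873×15.5) = 9.607×10^-4 K/W
R_outer film = 1/(h_o·A) = 1/(8.45×15.5) = 0.007635 K/W
R_total = 0.5447 K/W
Q = ΔT / R_total = 45 / 0.5447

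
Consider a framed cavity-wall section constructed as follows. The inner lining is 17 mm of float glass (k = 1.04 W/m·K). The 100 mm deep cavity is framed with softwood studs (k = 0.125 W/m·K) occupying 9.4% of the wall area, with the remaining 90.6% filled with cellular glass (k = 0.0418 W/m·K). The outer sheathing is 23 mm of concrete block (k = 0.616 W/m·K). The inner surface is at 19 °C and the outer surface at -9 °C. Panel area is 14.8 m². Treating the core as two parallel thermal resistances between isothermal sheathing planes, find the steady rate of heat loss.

Q ≈ 200 W

Sheathing layers in series; stud and cavity paths in parallel between them.
R_inner = 0.017/(1.04×14.8) = 0.001104 K/W
R_stud  = 0.1/(0.125×0.094×14.8) = 0.575 K/W
R_cav   = 0.1/(0.0418×0.906×14.8) = 0.1784 K/W
1/R_core = 1/R_stud + 1/R_cav → R_core = 0.1362 K/W
R_outer = 0.023/(0.616×14.8) = 0.002523 K/W
R_total = 0.1398 K/W
Q = ΔT/R_total = 28/0.1398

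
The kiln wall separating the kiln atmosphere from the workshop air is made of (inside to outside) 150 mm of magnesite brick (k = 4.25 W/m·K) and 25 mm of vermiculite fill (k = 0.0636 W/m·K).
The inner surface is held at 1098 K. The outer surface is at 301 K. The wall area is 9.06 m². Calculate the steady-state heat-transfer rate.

Thermal resistances in series:
R_magnesite brick = L/(kA) = 0.15/(4.25×9.06) = 0.003896 K/W
R_vermiculite fill = L/(kA) = 0.025/(0.0636×9.06) = 0.04339 K/W
R_total = 0.04728 K/W
Q = ΔT / R_total = 797 / 0.04728

Q ≈ 16900 W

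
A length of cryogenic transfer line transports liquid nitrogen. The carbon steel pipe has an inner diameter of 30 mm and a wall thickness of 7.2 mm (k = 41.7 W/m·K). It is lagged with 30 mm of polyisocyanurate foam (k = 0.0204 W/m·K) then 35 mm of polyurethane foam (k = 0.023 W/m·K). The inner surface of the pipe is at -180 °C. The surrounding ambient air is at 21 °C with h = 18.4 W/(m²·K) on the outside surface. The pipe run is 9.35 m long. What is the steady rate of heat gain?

Q ≈ 182 W

Cylindrical conduction, so R = ln(r₂/r₁)/(2πkL) per layer, in series:
R_carbon steel pipe wall = ln(22.2/15)/(2π×41.7×9.35) = 1.6×10^-4 K/W
R_polyisocyanurate foam = ln(52.2/22.2)/(2π×0.0204×9.35) = 0.7134 K/W
R_polyurethane foam = ln(87.2/52.2)/(2π×0.023×9.35) = 0.3798 K/W
R_outer film = 1/(h_o·2πr_oL) = 1/(18.4×2π×0.0872×9.35) = 0.01061 K/W
R_total = 1.104 K/W
Q = ΔT/R_total = 201/1.104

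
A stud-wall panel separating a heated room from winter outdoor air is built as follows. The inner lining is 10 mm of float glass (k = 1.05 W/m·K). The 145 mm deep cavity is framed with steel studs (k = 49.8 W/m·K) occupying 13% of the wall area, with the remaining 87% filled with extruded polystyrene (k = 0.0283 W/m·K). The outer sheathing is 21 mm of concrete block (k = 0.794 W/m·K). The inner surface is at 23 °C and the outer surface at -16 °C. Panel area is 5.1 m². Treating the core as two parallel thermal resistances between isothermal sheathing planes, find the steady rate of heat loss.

Q ≈ 3410 W

Sheathing layers in series; stud and cavity paths in parallel between them.
R_inner = 0.01/(1.05×5.1) = 0.001867 K/W
R_stud  = 0.145/(49.8×0.13×5.1) = 0.004392 K/W
R_cav   = 0.145/(0.0283×0.87×5.1) = 1.155 K/W
1/R_core = 1/R_stud + 1/R_cav → R_core = 0.004375 K/W
R_outer = 0.021/(0.794×5.1) = 0.005186 K/W
R_total = 0.01143 K/W
Q = ΔT/R_total = 39/0.01143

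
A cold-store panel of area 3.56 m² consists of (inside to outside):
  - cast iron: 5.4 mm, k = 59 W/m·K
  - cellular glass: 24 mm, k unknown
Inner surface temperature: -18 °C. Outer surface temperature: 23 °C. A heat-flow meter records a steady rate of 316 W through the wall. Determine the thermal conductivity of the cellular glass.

Treating each layer as a thermal resistance in series:
R_cast iron = L/(kA) = 0.0054/(59×3.56) = 2.571×10^-5 K/W
Sum of known resistances R_other = 2.571×10^-5 K/W
Total R = ΔT/Q = 41/316 = 0.1297 K/W
R_cellular glass = R_total − R_other = 0.1297 K/W
k = L/(R·A) = 0.024/(0.1297×3.56)

k ≈ 0.052 W/(m·K)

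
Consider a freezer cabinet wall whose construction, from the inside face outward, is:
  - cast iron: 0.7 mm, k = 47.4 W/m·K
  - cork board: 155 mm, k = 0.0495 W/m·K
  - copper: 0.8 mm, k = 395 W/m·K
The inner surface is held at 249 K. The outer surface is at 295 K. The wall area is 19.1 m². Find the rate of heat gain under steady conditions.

Model the wall as resistances in series:
R_cast iron = L/(kA) = 0.0007/(47.4×19.1) = 7.732×10^-7 K/W
R_cork board = L/(kA) = 0.155/(0.0495×19.1) = 0.1639 K/W
R_copper = L/(kA) = 0.0008/(395×19.1) = 1.06×10^-7 K/W
R_total = 0.1639 K/W
Q = ΔT / R_total = 46 / 0.1639

Q ≈ 281 W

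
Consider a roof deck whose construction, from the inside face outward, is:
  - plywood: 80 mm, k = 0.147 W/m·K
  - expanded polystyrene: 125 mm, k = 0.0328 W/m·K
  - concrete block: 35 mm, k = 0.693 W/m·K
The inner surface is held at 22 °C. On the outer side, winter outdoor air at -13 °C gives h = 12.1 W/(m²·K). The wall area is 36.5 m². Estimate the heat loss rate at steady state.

Model the wall as resistances in series:
R_plywood = L/(kA) = 0.08/(0.147×36.5) = 0.01491 K/W
R_expanded polystyrene = L/(kA) = 0.125/(0.0328×36.5) = 0.1044 K/W
R_concrete block = L/(kA) = 0.035/(0.693×36.5) = 0.001384 K/W
R_outer film = 1/(h_o·A) = 1/(12.1×36.5) = 0.002264 K/W
R_total = 0.123 K/W
Q = ΔT / R_total = 35 / 0.123

Q ≈ 285 W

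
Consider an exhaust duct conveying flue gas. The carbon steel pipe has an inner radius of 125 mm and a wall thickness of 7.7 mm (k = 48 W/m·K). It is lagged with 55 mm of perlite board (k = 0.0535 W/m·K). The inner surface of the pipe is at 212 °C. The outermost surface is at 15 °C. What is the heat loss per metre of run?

q′ ≈ 191 W/m

Cylindrical conduction, so R = ln(r₂/r₁)/(2πkL) per layer, in series:
R_carbon steel pipe wall = ln(132.7/125)/(2π×48×1) = 1.982×10^-4 K/W
R_perlite board = ln(187.7/132.7)/(2π×0.0535×1) = 1.032 K/W
R_total = 1.032 K/W
Q = ΔT/R_total = 197/1.032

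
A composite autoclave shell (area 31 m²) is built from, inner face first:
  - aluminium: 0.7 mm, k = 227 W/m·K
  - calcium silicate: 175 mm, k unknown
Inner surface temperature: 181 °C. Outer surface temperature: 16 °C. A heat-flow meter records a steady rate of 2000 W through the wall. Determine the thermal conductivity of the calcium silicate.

k ≈ 0.0684 W/(m·K)

Series thermal resistances:
R_aluminium = L/(kA) = 0.0007/(227×31) = 9.947×10^-8 K/W
Sum of known resistances R_other = 9.947×10^-8 K/W
Total R = ΔT/Q = 165/2000 = 0.0825 K/W
R_calcium silicate = R_total − R_other = 0.0825 K/W
k = L/(R·A) = 0.175/(0.0825×31)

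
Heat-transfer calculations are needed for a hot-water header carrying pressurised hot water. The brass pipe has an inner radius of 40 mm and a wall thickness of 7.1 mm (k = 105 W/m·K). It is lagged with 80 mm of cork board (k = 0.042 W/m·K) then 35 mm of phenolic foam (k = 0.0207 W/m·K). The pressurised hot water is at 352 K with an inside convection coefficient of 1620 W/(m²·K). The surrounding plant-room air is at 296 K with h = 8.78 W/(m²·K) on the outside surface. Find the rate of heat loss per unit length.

Per-layer cylindrical resistances, series-summed:
R_inner film = 1/(h_i·2πr₁L) = 1/(1620×2π×0.04×1) = 0.002456 K/W
R_brass pipe wall = ln(47.1/40)/(2π×105×1) = 2.477×10^-4 K/W
R_cork board = ln(127.1/47.1)/(2π×0.042×1) = 3.762 K/W
R_phenolic foam = ln(162.1/127.1)/(2π×0.0207×1) = 1.87 K/W
R_outer film = 1/(h_o·2πr_oL) = 1/(8.78×2π×0.1621×1) = 0.1118 K/W
R_total = 5.746 K/W
Q = ΔT/R_total = 56/5.746

q′ ≈ 9.75 W/m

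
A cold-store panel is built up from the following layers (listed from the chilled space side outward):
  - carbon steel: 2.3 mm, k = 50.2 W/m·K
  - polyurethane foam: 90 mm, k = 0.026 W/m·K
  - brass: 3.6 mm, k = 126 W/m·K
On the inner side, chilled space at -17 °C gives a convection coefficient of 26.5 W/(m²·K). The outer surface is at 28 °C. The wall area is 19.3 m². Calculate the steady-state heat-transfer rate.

Thermal resistances in series:
R_inner film = 1/(h_i·A) = 1/(26.5×19.3) = 0.001955 K/W
R_carbon steel = L/(kA) = 0.0023/(50.2×19.3) = 2.374×10^-6 K/W
R_polyurethane foam = L/(kA) = 0.09/(0.026×19.3) = 0.1794 K/W
R_brass = L/(kA) = 0.0036/(126×19.3) = 1.48×10^-6 K/W
R_total = 0.1813 K/W
Q = ΔT / R_total = 45 / 0.1813

Q ≈ 248 W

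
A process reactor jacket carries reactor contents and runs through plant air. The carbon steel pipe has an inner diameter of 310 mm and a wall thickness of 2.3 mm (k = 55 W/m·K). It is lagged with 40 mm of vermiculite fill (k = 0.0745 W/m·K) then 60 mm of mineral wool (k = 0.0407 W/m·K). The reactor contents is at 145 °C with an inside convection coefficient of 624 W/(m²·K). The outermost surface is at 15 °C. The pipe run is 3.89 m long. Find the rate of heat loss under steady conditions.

Radial resistances (cylindrical: R_cond = ln(r_o/r_i)/(2πkL), R_conv = 1/(h·2πrL)):
R_inner film = 1/(h_i·2πr₁L) = 1/(624×2π×0.155×3.89) = 4.23×10^-4 K/W
R_carbon steel pipe wall = ln(157.3/155)/(2π×55×3.89) = 1.096×10^-5 K/W
R_vermiculite fill = ln(197.3/157.3)/(2π×0.0745×3.89) = 0.1244 K/W
R_mineral wool = ln(257.3/197.3)/(2π×0.0407×3.89) = 0.2669 K/W
R_total = 0.3918 K/W
Q = ΔT/R_total = 130/0.3918

Q ≈ 332 W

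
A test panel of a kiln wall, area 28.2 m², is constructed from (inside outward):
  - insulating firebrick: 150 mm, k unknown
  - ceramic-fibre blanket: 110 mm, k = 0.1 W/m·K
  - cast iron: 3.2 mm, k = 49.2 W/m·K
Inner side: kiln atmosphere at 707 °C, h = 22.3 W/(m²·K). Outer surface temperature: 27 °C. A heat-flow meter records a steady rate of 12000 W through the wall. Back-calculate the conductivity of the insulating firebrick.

Treating each layer as a thermal resistance in series:
R_inner film = 1/(h_i·A) = 1/(22.3×28.2) = 0.00159 K/W
R_ceramic-fibre blanket = L/(kA) = 0.11/(0.1×28.2) = 0.03901 K/W
R_cast iron = L/(kA) = 0.0032/(49.2×28.2) = 2.306×10^-6 K/W
Sum of known resistances R_other = 0.0406 K/W
Total R = ΔT/Q = 680/12000 = 0.05667 K/W
R_insulating firebrick = R_total − R_other = 0.01607 K/W
k = L/(R·A) = 0.15/(0.01607×28.2)

k ≈ 0.331 W/(m·K)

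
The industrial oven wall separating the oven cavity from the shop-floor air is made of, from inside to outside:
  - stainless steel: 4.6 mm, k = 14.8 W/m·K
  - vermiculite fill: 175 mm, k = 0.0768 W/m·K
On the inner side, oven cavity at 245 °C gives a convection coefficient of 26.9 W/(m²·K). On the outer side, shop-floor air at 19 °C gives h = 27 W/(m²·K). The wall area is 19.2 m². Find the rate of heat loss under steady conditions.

Q ≈ 1840 W

Treating each layer as a thermal resistance in series:
R_inner film = 1/(h_i·A) = 1/(26.9×19.2) = 0.001936 K/W
R_stainless steel = L/(kA) = 0.0046/(14.8×19.2) = 1.619×10^-5 K/W
R_vermiculite fill = L/(kA) = 0.175/(0.0768×19.2) = 0.1187 K/W
R_outer film = 1/(h_o·A) = 1/(27×19.2) = 0.001929 K/W
R_total = 0.1226 K/W
Q = ΔT / R_total = 226 / 0.1226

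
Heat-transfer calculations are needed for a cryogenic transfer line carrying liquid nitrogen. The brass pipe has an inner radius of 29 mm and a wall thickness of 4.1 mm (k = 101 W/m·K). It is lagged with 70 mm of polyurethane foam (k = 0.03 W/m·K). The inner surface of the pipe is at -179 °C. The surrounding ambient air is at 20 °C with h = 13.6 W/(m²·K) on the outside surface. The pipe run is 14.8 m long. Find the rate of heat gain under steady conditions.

Q ≈ 480 W

Per-layer cylindrical resistances, series-summed:
R_brass pipe wall = ln(33.1/29)/(2π×101×14.8) = 1.408×10^-5 K/W
R_polyurethane foam = ln(103.1/33.1)/(2π×0.03×14.8) = 0.4073 K/W
R_outer film = 1/(h_o·2πr_oL) = 1/(13.6×2π×0.1031×14.8) = 0.007669 K/W
R_total = 0.415 K/W
Q = ΔT/R_total = 199/0.415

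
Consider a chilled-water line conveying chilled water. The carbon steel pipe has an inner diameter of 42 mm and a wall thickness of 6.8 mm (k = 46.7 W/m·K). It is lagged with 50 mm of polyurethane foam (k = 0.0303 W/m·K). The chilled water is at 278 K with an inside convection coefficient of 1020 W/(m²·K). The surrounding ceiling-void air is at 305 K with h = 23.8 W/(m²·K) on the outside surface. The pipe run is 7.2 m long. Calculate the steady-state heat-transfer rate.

For a radial system each layer contributes R = ln(r_out/r_in)/(2πkL); films add R = 1/(hA).
R_inner film = 1/(h_i·2πr₁L) = 1/(1020×2π×0.021×7.2) = 0.001032 K/W
R_carbon steel pipe wall = ln(27.8/21)/(2π×46.7×7.2) = 1.328×10^-4 K/W
R_polyurethane foam = ln(77.8/27.8)/(2π×0.0303×7.2) = 0.7508 K/W
R_outer film = 1/(h_o·2πr_oL) = 1/(23.8×2π×0.0778×7.2) = 0.01194 K/W
R_total = 0.7639 K/W
Q = ΔT/R_total = 27/0.7639

Q ≈ 35.3 W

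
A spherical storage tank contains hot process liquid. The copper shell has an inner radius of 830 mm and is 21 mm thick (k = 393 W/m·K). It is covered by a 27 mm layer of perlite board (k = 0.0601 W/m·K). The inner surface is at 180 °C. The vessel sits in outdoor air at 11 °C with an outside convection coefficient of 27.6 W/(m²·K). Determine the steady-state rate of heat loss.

Q ≈ 3280 W

For a spherical shell R = (1/r₁ − 1/r₂)/(4πk); film R = 1/(h·4πr²). In series:
R_copper shell = (1/0.83 − 1/0.851)/(4π×393) = 6.02×10^-6 K/W
R_perlite board = (1/0.851 − 1/0.878)/(4π×0.0601) = 0.04785 K/W
R_outer film = 1/(h·4πr_o²) = 1/(27.6×4π×0.878²) = 0.00374 K/W
R_total = 0.05159 K/W
Q = ΔT/R_total = 169/0.05159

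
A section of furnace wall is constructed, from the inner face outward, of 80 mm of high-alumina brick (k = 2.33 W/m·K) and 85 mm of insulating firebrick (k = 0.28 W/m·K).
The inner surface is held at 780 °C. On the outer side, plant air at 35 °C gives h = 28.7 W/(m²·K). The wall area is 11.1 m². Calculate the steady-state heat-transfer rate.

Q ≈ 22200 W

Thermal resistances in series:
R_high-alumina brick = L/(kA) = 0.08/(2.33×11.1) = 0.003093 K/W
R_insulating firebrick = L/(kA) = 0.085/(0.28×11.1) = 0.02735 K/W
R_outer film = 1/(h_o·A) = 1/(28.7×11.1) = 0.003139 K/W
R_total = 0.03358 K/W
Q = ΔT / R_total = 745 / 0.03358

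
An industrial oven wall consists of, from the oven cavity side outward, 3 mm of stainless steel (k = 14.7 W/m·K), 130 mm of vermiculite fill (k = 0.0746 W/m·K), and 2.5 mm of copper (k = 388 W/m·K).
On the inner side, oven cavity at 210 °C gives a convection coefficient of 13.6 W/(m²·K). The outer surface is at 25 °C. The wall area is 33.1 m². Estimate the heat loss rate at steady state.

Treating each layer as a thermal resistance in series:
R_inner film = 1/(h_i·A) = 1/(13.6×33.1) = 0.002221 K/W
R_stainless steel = L/(kA) = 0.003/(14.7×33.1) = 6.166×10^-6 K/W
R_vermiculite fill = L/(kA) = 0.13/(0.0746×33.1) = 0.05265 K/W
R_copper = L/(kA) = 0.0025/(388×33.1) = 1.947×10^-7 K/W
R_total = 0.05488 K/W
Q = ΔT / R_total = 185 / 0.05488

Q ≈ 3370 W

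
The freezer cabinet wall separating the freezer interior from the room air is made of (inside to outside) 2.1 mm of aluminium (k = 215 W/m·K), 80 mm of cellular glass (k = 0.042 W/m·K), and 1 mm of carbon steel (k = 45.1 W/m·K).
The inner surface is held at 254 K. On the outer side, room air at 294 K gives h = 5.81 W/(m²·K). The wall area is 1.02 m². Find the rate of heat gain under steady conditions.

Series thermal resistances:
R_aluminium = L/(kA) = 0.0021/(215×1.02) = 9.576×10^-6 K/W
R_cellular glass = L/(kA) = 0.08/(0.042×1.02) = 1.867 K/W
R_carbon steel = L/(kA) = 0.001/(45.1×1.02) = 2.174×10^-5 K/W
R_outer film = 1/(h_o·A) = 1/(5.81×1.02) = 0.1687 K/W
R_total = 2.036 K/W
Q = ΔT / R_total = 40 / 2.036

Q ≈ 19.6 W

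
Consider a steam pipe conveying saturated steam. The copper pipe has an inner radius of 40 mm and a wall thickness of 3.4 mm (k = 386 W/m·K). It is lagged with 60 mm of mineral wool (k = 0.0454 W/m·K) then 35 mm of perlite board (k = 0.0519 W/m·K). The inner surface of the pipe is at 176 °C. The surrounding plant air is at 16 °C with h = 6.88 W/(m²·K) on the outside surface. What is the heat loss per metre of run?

For a radial system each layer contributes R = ln(r_out/r_in)/(2πkL); films add R = 1/(hA).
R_copper pipe wall = ln(43.4/40)/(2π×386×1) = 3.364×10^-5 K/W
R_mineral wool = ln(103.4/43.4)/(2π×0.0454×1) = 3.043 K/W
R_perlite board = ln(138.4/103.4)/(2π×0.0519×1) = 0.894 K/W
R_outer film = 1/(h_o·2πr_oL) = 1/(6.88×2π×0.1384×1) = 0.1671 K/W
R_total = 4.105 K/W
Q = ΔT/R_total = 160/4.105

q′ ≈ 39 W/m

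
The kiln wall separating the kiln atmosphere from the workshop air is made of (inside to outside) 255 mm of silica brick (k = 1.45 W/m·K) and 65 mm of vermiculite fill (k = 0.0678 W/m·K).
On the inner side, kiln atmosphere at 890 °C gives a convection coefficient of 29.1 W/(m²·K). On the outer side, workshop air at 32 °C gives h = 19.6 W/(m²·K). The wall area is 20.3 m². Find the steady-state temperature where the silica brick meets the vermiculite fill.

T ≈ 742 °C

Thermal resistances in series:
R_inner film = 1/(h_i·A) = 1/(29.1×20.3) = 0.001693 K/W
R_silica brick = L/(kA) = 0.255/(1.45×20.3) = 0.008663 K/W
R_vermiculite fill = L/(kA) = 0.065/(0.0678×20.3) = 0.04723 K/W
R_outer film = 1/(h_o·A) = 1/(19.6×20.3) = 0.002513 K/W
R_total = 0.0601 K/W;  Q = ΔT/R_total = 858/0.0601 = 14280 W
T_interface = T_inner − Q·ΣR(inner→interface) = 890 − 14300×0.01036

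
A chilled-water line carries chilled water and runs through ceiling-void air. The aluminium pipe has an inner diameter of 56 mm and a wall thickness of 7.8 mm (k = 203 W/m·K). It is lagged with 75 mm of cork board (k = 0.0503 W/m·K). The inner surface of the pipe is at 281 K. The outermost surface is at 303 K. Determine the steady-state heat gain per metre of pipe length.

q′ ≈ 6.15 W/m

For a radial system each layer contributes R = ln(r_out/r_in)/(2πkL); films add R = 1/(hA).
R_aluminium pipe wall = ln(35.8/28)/(2π×203×1) = 1.927×10^-4 K/W
R_cork board = ln(110.8/35.8)/(2π×0.0503×1) = 3.575 K/W
R_total = 3.575 K/W
Q = ΔT/R_total = 22/3.575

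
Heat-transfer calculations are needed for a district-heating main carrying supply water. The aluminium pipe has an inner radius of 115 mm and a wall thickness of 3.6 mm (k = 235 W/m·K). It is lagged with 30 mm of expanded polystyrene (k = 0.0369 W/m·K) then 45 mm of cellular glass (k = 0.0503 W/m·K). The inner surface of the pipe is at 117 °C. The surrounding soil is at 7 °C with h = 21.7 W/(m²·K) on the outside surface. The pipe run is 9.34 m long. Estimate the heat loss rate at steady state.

Q ≈ 556 W

Treating each annulus and film as a series resistance:
R_aluminium pipe wall = ln(118.6/115)/(2π×235×9.34) = 2.235×10^-6 K/W
R_expanded polystyrene = ln(148.6/118.6)/(2π×0.0369×9.34) = 0.1041 K/W
R_cellular glass = ln(193.6/148.6)/(2π×0.0503×9.34) = 0.08962 K/W
R_outer film = 1/(h_o·2πr_oL) = 1/(21.7×2π×0.1936×9.34) = 0.004056 K/W
R_total = 0.1978 K/W
Q = ΔT/R_total = 110/0.1978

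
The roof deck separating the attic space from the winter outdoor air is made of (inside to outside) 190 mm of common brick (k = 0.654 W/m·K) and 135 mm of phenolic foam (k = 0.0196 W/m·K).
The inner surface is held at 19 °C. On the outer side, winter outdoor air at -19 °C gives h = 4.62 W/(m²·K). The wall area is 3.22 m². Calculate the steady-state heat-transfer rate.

Q ≈ 16.5 W

Using the resistance-network approach (series):
R_common brick = L/(kA) = 0.19/(0.654×3.22) = 0.09022 K/W
R_phenolic foam = L/(kA) = 0.135/(0.0196×3.22) = 2.139 K/W
R_outer film = 1/(h_o·A) = 1/(4.62×3.22) = 0.06722 K/W
R_total = 2.296 K/W
Q = ΔT / R_total = 38 / 2.296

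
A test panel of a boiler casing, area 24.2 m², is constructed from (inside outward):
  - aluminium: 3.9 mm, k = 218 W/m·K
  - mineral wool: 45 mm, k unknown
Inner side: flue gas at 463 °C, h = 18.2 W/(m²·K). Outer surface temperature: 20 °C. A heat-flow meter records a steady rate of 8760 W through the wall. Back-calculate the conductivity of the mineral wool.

k ≈ 0.0385 W/(m·K)

Series thermal resistances:
R_inner film = 1/(h_i·A) = 1/(18.2×24.2) = 0.00227 K/W
R_aluminium = L/(kA) = 0.0039/(218×24.2) = 7.393×10^-7 K/W
Sum of known resistances R_other = 0.002271 K/W
Total R = ΔT/Q = 443/8760 = 0.05057 K/W
R_mineral wool = R_total − R_other = 0.0483 K/W
k = L/(R·A) = 0.045/(0.0483×24.2)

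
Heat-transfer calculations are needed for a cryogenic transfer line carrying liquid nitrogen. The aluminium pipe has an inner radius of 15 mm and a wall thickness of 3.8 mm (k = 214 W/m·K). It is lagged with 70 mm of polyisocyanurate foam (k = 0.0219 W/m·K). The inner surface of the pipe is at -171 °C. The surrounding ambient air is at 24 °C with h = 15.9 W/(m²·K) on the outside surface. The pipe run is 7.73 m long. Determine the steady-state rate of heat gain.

Q ≈ 132 W

Treating each annulus and film as a series resistance:
R_aluminium pipe wall = ln(18.8/15)/(2π×214×7.73) = 2.173×10^-5 K/W
R_polyisocyanurate foam = ln(88.8/18.8)/(2π×0.0219×7.73) = 1.46 K/W
R_outer film = 1/(h_o·2πr_oL) = 1/(15.9×2π×0.0888×7.73) = 0.01458 K/W
R_total = 1.474 K/W
Q = ΔT/R_total = 195/1.474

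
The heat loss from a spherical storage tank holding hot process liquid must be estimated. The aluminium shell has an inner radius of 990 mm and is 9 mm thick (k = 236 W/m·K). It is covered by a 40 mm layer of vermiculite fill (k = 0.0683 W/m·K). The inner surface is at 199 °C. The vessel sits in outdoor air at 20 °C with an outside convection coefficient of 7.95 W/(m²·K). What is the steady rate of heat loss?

Q ≈ 3300 W

Radial (spherical) resistances in series:
R_aluminium shell = (1/0.99 − 1/0.999)/(4π×236) = 3.068×10^-6 K/W
R_vermiculite fill = (1/0.999 − 1/1.039)/(4π×0.0683) = 0.0449 K/W
R_outer film = 1/(h·4πr_o²) = 1/(7.95×4π×1.039²) = 0.009272 K/W
R_total = 0.05418 K/W
Q = ΔT/R_total = 179/0.05418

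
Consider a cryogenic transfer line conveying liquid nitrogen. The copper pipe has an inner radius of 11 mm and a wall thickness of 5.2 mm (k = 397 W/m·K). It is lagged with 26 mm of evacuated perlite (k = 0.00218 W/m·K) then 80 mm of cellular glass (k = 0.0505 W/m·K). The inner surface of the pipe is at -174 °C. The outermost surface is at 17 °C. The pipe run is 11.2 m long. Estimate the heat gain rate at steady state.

For a radial system each layer contributes R = ln(r_out/r_in)/(2πkL); films add R = 1/(hA).
R_copper pipe wall = ln(16.2/11)/(2π×397×11.2) = 1.386×10^-5 K/W
R_evacuated perlite = ln(42.2/16.2)/(2π×0.00218×11.2) = 6.241 K/W
R_cellular glass = ln(122.2/42.2)/(2π×0.0505×11.2) = 0.2992 K/W
R_total = 6.54 K/W
Q = ΔT/R_total = 191/6.54

Q ≈ 29.2 W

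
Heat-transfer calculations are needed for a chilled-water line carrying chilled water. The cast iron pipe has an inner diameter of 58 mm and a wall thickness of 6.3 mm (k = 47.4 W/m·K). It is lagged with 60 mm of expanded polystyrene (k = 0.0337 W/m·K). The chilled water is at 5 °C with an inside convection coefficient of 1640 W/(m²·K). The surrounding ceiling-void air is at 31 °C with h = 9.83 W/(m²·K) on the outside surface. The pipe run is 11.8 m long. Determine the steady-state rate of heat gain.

For a radial system each layer contributes R = ln(r_out/r_in)/(2πkL); films add R = 1/(hA).
R_inner film = 1/(h_i·2πr₁L) = 1/(1640×2π×0.029×11.8) = 2.836×10^-4 K/W
R_cast iron pipe wall = ln(35.3/29)/(2π×47.4×11.8) = 5.594×10^-5 K/W
R_expanded polystyrene = ln(95.3/35.3)/(2π×0.0337×11.8) = 0.3975 K/W
R_outer film = 1/(h_o·2πr_oL) = 1/(9.83×2π×0.0953×11.8) = 0.0144 K/W
R_total = 0.4122 K/W
Q = ΔT/R_total = 26/0.4122

Q ≈ 63.1 W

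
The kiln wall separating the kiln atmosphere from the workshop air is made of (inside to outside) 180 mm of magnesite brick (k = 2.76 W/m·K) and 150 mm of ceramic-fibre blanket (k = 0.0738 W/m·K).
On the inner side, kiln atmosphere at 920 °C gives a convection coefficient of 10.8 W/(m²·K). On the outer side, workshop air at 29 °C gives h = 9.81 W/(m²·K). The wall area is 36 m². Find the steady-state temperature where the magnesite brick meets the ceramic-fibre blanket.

Treating each layer as a thermal resistance in series:
R_inner film = 1/(h_i·A) = 1/(10.8×36) = 0.002572 K/W
R_magnesite brick = L/(kA) = 0.18/(2.76×36) = 0.001812 K/W
R_ceramic-fibre blanket = L/(kA) = 0.15/(0.0738×36) = 0.05646 K/W
R_outer film = 1/(h_o·A) = 1/(9.81×36) = 0.002832 K/W
R_total = 0.06367 K/W;  Q = ΔT/R_total = 891/0.06367 = 13990 W
T_interface = T_inner − Q·ΣR(inner→interface) = 920 − 14000×0.004384

T ≈ 859 °C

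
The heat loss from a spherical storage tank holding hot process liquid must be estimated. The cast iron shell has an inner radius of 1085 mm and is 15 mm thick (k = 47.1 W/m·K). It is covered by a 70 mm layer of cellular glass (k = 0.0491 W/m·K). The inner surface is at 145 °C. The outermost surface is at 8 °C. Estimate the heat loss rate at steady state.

Each spherical layer contributes R = (1/r_i − 1/r_o)/(4πk):
R_cast iron shell = (1/1.085 − 1/1.1)/(4π×47.1) = 2.123×10^-5 K/W
R_cellular glass = (1/1.1 − 1/1.17)/(4π×0.0491) = 0.08815 K/W
R_total = 0.08817 K/W
Q = ΔT/R_total = 137/0.08817

Q ≈ 1550 W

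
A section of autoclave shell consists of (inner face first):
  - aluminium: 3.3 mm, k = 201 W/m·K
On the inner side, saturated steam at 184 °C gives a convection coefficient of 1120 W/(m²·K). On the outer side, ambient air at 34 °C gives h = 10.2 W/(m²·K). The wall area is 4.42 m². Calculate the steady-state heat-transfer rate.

Q ≈ 6700 W

Treating each layer as a thermal resistance in series:
R_inner film = 1/(h_i·A) = 1/(1120×4.42) = 2.02×10^-4 K/W
R_aluminium = L/(kA) = 0.0033/(201×4.42) = 3.714×10^-6 K/W
R_outer film = 1/(h_o·A) = 1/(10.2×4.42) = 0.02218 K/W
R_total = 0.02239 K/W
Q = ΔT / R_total = 150 / 0.02239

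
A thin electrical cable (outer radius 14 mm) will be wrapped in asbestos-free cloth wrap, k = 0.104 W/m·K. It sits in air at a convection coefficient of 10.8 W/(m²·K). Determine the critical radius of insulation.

r_cr ≈ 9.63 mm

For a cylinder r_cr = k/h = 0.104/10.8
r_cr = 9.63 mm; since the bare radius (14 mm) is above r_cr, any added insulation will reduce heat loss.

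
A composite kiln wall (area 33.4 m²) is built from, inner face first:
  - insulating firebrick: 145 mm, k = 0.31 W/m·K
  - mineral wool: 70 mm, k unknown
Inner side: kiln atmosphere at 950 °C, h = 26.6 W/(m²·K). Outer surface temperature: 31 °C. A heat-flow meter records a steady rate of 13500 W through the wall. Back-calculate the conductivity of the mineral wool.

Series thermal resistances:
R_inner film = 1/(h_i·A) = 1/(26.6×33.4) = 0.001126 K/W
R_insulating firebrick = L/(kA) = 0.145/(0.31×33.4) = 0.014 K/W
Sum of known resistances R_other = 0.01513 K/W
Total R = ΔT/Q = 919/13500 = 0.06807 K/W
R_mineral wool = R_total − R_other = 0.05294 K/W
k = L/(R·A) = 0.07/(0.05294×33.4)

k ≈ 0.0396 W/(m·K)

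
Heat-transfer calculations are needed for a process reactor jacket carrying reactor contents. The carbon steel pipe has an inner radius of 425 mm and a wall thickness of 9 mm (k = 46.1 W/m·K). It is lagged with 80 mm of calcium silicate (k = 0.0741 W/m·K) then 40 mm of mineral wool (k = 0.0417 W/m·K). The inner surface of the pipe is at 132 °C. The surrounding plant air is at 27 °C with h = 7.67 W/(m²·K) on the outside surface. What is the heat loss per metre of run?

q′ ≈ 153 W/m

Cylindrical conduction, so R = ln(r₂/r₁)/(2πkL) per layer, in series:
R_carbon steel pipe wall = ln(434/425)/(2π×46.1×1) = 7.235×10^-5 K/W
R_calcium silicate = ln(514/434)/(2π×0.0741×1) = 0.3634 K/W
R_mineral wool = ln(554/514)/(2π×0.0417×1) = 0.286 K/W
R_outer film = 1/(h_o·2πr_oL) = 1/(7.67×2π×0.554×1) = 0.03746 K/W
R_total = 0.6869 K/W
Q = ΔT/R_total = 105/0.6869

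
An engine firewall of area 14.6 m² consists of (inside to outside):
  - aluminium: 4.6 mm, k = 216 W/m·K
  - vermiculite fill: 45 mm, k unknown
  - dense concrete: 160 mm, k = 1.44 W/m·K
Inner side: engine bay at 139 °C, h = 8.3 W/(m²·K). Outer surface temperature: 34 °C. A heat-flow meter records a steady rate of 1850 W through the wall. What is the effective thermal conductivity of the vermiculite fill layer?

k ≈ 0.0754 W/(m·K)

Thermal resistances in series:
R_inner film = 1/(h_i·A) = 1/(8.3×14.6) = 0.008252 K/W
R_aluminium = L/(kA) = 0.0046/(216×14.6) = 1.459×10^-6 K/W
R_dense concrete = L/(kA) = 0.16/(1.44×14.6) = 0.00761 K/W
Sum of known resistances R_other = 0.01586 K/W
Total R = ΔT/Q = 105/1850 = 0.05676 K/W
R_vermiculite fill = R_total − R_other = 0.04089 K/W
k = L/(R·A) = 0.045/(0.04089×14.6)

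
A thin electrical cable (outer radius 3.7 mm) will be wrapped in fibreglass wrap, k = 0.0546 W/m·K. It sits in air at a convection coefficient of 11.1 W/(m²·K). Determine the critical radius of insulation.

r_cr ≈ 4.92 mm

For a cylinder r_cr = k/h = 0.0546/11.1
r_cr = 4.92 mm; since the bare radius (3.7 mm) is below r_cr, adding a thin layer of insulation will *increase* heat loss.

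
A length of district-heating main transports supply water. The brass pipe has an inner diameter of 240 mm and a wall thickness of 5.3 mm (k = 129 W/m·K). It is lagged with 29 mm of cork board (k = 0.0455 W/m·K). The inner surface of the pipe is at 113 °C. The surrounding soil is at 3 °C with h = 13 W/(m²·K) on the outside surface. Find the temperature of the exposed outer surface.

T ≈ 13.8 °C

Per-layer cylindrical resistances, series-summed:
R_brass pipe wall = ln(125.3/120)/(2π×129×1) = 5.332×10^-5 K/W
R_cork board = ln(154.3/125.3)/(2π×0.0455×1) = 0.7282 K/W
R_outer film = 1/(h_o·2πr_oL) = 1/(13×2π×0.1543×1) = 0.07934 K/W
R_total = 0.8076 K/W
Q = ΔT/R_total = 110/0.8076
Q = 136 W/m
T_interface = T_inner − Q·ΣR(inner→interface) = 113 − 136×0.7283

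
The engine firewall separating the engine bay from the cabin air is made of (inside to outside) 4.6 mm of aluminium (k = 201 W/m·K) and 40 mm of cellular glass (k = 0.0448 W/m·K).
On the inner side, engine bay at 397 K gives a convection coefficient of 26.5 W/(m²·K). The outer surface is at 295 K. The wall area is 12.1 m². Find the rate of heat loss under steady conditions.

Q ≈ 1330 W

Treating each layer as a thermal resistance in series:
R_inner film = 1/(h_i·A) = 1/(26.5×12.1) = 0.003119 K/W
R_aluminium = L/(kA) = 0.0046/(201×12.1) = 1.891×10^-6 K/W
R_cellular glass = L/(kA) = 0.04/(0.0448×12.1) = 0.07379 K/W
R_total = 0.07691 K/W
Q = ΔT / R_total = 102 / 0.07691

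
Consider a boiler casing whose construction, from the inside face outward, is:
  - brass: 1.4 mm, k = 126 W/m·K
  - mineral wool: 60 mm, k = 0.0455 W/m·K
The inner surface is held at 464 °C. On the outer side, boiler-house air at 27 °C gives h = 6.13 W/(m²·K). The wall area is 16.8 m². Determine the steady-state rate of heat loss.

Q ≈ 4950 W

Treating each layer as a thermal resistance in series:
R_brass = L/(kA) = 0.0014/(126×16.8) = 6.614×10^-7 K/W
R_mineral wool = L/(kA) = 0.06/(0.0455×16.8) = 0.07849 K/W
R_outer film = 1/(h_o·A) = 1/(6.13×16.8) = 0.00971 K/W
R_total = 0.0882 K/W
Q = ΔT / R_total = 437 / 0.0882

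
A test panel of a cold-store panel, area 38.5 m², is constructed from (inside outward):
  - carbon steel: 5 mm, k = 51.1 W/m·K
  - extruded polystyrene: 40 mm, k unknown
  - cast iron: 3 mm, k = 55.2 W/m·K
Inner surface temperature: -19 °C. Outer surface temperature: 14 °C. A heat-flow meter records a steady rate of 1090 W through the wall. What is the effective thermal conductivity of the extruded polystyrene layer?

Using the resistance-network approach (series):
R_carbon steel = L/(kA) = 0.005/(51.1×38.5) = 2.541×10^-6 K/W
R_cast iron = L/(kA) = 0.003/(55.2×38.5) = 1.412×10^-6 K/W
Sum of known resistances R_other = 3.953×10^-6 K/W
Total R = ΔT/Q = 33/1090 = 0.03028 K/W
R_extruded polystyrene = R_total − R_other = 0.03027 K/W
k = L/(R·A) = 0.04/(0.03027×38.5)

k ≈ 0.0343 W/(m·K)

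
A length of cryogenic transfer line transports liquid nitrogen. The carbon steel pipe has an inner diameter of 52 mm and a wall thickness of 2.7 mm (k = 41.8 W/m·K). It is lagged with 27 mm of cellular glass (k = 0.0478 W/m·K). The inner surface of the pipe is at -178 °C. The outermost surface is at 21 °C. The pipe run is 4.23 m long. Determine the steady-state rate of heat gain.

Q ≈ 381 W

Treating each annulus and film as a series resistance:
R_carbon steel pipe wall = ln(28.7/26)/(2π×41.8×4.23) = 8.893×10^-5 K/W
R_cellular glass = ln(55.7/28.7)/(2π×0.0478×4.23) = 0.5219 K/W
R_total = 0.522 K/W
Q = ΔT/R_total = 199/0.522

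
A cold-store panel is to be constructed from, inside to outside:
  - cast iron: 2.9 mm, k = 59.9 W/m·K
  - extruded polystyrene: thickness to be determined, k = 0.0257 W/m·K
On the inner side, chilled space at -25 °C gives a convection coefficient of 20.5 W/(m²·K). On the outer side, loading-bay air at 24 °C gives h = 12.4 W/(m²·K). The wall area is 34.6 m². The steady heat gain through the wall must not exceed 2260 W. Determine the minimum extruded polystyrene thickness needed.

Model the wall as resistances in series:
R_inner film = 1/(h_i·A) = 1/(20.5×34.6) = 0.00141 K/W
R_cast iron = L/(kA) = 0.0029/(59.9×34.6) = 1.399×10^-6 K/W
R_outer film = 1/(h_o·A) = 1/(12.4×34.6) = 0.002331 K/W
Sum of the known resistances R_other = 0.003742 K/W
Required total resistance R_tot = ΔT/Q_allow = 49/2260 = 0.02168 K/W
R_extruded polystyrene = R_tot − R_other = 0.01794 K/W
L = R·k·A = 0.01794×0.0257×34.6

L ≈ 16 mm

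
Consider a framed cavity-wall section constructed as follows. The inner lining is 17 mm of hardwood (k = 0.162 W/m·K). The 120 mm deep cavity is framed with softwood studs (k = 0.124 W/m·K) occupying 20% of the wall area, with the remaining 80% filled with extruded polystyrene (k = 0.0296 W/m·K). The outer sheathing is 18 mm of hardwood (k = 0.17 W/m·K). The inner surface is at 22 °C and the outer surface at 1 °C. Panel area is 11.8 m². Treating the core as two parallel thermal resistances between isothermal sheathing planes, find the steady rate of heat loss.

Q ≈ 92.3 W

Sheathing layers in series; stud and cavity paths in parallel between them.
R_inner = 0.017/(0.162×11.8) = 0.008893 K/W
R_stud  = 0.12/(0.124×0.2×11.8) = 0.4101 K/W
R_cav   = 0.12/(0.0296×0.8×11.8) = 0.4295 K/W
1/R_core = 1/R_stud + 1/R_cav → R_core = 0.2098 K/W
R_outer = 0.018/(0.17×11.8) = 0.008973 K/W
R_total = 0.2276 K/W
Q = ΔT/R_total = 21/0.2276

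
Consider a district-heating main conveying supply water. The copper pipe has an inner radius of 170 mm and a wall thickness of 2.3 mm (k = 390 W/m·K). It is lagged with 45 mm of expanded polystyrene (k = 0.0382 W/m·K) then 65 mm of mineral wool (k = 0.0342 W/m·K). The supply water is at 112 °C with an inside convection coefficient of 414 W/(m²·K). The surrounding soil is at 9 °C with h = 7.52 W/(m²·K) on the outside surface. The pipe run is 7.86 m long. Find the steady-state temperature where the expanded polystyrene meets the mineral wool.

For a radial system each layer contributes R = ln(r_out/r_in)/(2πkL); films add R = 1/(hA).
R_inner film = 1/(h_i·2πr₁L) = 1/(414×2π×0.17×7.86) = 2.877×10^-4 K/W
R_copper pipe wall = ln(172.3/170)/(2π×390×7.86) = 6.977×10^-7 K/W
R_expanded polystyrene = ln(217.3/172.3)/(2π×0.0382×7.86) = 0.123 K/W
R_mineral wool = ln(282.3/217.3)/(2π×0.0342×7.86) = 0.1549 K/W
R_outer film = 1/(h_o·2πr_oL) = 1/(7.52×2π×0.2823×7.86) = 0.009538 K/W
R_total = 0.2878 K/W
Q = ΔT/R_total = 103/0.2878
Q = 358 W
T_interface = T_inner − Q·ΣR(inner→interface) = 112 − 358×0.1233

T ≈ 67.9 °C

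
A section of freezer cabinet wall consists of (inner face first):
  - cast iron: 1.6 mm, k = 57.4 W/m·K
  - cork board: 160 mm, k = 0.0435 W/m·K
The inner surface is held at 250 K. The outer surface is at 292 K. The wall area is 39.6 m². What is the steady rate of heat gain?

Model the wall as resistances in series:
R_cast iron = L/(kA) = 0.0016/(57.4×39.6) = 7.039×10^-7 K/W
R_cork board = L/(kA) = 0.16/(0.0435×39.6) = 0.09288 K/W
R_total = 0.09288 K/W
Q = ΔT / R_total = 42 / 0.09288

Q ≈ 452 W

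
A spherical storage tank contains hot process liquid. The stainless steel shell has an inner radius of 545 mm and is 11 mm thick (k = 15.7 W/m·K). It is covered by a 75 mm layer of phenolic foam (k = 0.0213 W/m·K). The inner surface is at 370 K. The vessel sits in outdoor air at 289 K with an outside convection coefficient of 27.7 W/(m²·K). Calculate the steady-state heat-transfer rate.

Radial (spherical) resistances in series:
R_stainless steel shell = (1/0.545 − 1/0.556)/(4π×15.7) = 1.84×10^-4 K/W
R_phenolic foam = (1/0.556 − 1/0.631)/(4π×0.0213) = 0.7987 K/W
R_outer film = 1/(h·4πr_o²) = 1/(27.7×4π×0.631²) = 0.007215 K/W
R_total = 0.8061 K/W
Q = ΔT/R_total = 81/0.8061

Q ≈ 100 W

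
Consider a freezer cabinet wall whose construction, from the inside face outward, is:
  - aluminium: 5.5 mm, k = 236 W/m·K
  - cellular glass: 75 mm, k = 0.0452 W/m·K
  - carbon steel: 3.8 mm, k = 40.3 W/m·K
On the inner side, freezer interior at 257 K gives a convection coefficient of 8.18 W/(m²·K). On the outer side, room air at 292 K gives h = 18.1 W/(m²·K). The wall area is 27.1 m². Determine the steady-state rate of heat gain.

Q ≈ 516 W

Treating each layer as a thermal resistance in series:
R_inner film = 1/(h_i·A) = 1/(8.18×27.1) = 0.004511 K/W
R_aluminium = L/(kA) = 0.0055/(236×27.1) = 8.6×10^-7 K/W
R_cellular glass = L/(kA) = 0.075/(0.0452×27.1) = 0.06123 K/W
R_carbon steel = L/(kA) = 0.0038/(40.3×27.1) = 3.479×10^-6 K/W
R_outer film = 1/(h_o·A) = 1/(18.1×27.1) = 0.002039 K/W
R_total = 0.06778 K/W
Q = ΔT / R_total = 35 / 0.06778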